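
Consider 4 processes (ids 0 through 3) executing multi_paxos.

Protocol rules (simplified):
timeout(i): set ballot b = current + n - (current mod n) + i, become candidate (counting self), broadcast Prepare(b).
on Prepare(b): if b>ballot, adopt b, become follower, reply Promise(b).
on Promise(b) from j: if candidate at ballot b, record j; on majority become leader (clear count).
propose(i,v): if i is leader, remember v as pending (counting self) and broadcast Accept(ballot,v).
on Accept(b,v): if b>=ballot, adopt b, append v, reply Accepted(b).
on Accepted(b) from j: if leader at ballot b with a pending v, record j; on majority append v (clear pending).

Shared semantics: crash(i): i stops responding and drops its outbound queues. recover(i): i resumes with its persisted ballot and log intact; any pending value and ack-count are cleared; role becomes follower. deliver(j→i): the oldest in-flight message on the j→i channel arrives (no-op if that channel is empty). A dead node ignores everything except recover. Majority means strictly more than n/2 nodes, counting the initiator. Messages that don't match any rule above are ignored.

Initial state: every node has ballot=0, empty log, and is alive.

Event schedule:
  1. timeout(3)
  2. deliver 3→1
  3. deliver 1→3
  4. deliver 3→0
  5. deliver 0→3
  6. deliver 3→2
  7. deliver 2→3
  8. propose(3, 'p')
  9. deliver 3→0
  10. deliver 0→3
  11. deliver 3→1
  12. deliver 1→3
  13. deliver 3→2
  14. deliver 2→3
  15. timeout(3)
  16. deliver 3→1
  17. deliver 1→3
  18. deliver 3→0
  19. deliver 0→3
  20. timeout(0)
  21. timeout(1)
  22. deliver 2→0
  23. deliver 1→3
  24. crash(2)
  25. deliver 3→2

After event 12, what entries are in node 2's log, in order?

e1 timeout(3): 3[cand,b=7,-]
e2 deliver 3→1: 1[foll,b=7,-]
e3 deliver 1→3: ·
e4 deliver 3→0: 0[foll,b=7,-]
e5 deliver 0→3: 3[lead,b=7,-]
e6 deliver 3→2: 2[foll,b=7,-]
e7 deliver 2→3: ·
e8 propose(3,'p'): ·
e9 deliver 3→0: 0[foll,b=7,p]
e10 deliver 0→3: ·
e11 deliver 3→1: 1[foll,b=7,p]
e12 deliver 1→3: 3[lead,b=7,p]

empty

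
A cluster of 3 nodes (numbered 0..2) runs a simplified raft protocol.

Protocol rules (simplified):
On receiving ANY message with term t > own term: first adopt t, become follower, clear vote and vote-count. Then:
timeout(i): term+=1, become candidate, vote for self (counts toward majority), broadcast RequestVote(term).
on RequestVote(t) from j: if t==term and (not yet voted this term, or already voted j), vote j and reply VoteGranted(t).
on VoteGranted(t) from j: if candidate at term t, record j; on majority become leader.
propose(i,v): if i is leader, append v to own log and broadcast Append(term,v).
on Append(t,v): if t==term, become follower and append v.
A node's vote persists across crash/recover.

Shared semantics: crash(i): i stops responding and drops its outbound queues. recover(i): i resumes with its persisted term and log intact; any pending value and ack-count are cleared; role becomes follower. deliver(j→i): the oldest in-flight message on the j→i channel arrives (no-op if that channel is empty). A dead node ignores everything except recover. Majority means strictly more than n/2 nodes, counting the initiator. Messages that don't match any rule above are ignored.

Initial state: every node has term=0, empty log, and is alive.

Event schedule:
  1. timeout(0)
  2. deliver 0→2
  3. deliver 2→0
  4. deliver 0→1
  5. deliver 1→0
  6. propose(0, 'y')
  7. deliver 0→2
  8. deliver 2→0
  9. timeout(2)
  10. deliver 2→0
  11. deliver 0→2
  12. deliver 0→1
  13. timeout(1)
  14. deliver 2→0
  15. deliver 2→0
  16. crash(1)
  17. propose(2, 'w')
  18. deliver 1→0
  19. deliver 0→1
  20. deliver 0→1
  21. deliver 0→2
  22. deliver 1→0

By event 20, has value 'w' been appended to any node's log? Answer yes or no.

yes

after 1 — timeout(0): n0:cand/t1/[-]
after 2 — deliver 0→2: n2:foll/t1/[-]
after 3 — deliver 2→0: n0:lead/t1/[-]
after 4 — deliver 0→1: n1:foll/t1/[-]
after 5 — deliver 1→0: ·
after 6 — propose(0,'y'): n0:lead/t1/[y]
after 7 — deliver 0→2: n2:foll/t1/[y]
after 8 — deliver 2→0: ·
after 9 — timeout(2): n2:cand/t2/[y]
after 10 — deliver 2→0: n0:foll/t2/[y]
after 11 — deliver 0→2: n2:lead/t2/[y]
after 12 — deliver 0→1: n1:foll/t1/[y]
after 13 — timeout(1): n1:cand/t2/[y]
after 14 — deliver 2→0: ·
after 15 — deliver 2→0: ·
after 16 — crash(1): n1:✗cand/t2/[y]
after 17 — propose(2,'w'): n2:lead/t2/[y,w]
after 18 — deliver 1→0: ·
after 19 — deliver 0→1: ·
after 20 — deliver 0→1: ·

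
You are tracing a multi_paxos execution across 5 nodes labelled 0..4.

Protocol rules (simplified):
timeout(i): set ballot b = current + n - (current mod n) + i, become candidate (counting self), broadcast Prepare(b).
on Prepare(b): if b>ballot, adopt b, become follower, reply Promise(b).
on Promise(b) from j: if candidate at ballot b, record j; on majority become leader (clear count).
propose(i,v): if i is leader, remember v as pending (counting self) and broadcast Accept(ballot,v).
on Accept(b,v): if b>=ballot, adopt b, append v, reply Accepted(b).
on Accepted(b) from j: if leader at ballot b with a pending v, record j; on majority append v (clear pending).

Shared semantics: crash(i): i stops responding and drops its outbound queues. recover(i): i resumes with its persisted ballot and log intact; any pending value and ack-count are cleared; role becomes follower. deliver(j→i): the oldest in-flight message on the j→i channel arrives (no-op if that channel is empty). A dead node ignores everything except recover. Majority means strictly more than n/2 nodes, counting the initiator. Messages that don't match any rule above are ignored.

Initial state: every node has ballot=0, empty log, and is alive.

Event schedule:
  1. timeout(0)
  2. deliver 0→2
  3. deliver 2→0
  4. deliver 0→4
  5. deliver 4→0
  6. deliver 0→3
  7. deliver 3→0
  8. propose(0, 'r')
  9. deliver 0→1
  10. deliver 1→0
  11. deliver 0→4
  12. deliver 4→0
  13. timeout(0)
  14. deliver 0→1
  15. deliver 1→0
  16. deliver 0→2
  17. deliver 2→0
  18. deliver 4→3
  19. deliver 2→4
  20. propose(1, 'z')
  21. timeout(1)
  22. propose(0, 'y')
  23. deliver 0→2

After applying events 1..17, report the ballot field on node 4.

1. timeout(0):  <0:cand b5 ->
2. deliver 0→2:  <2:foll b5 ->
3. deliver 2→0:  nop
4. deliver 0→4:  <4:foll b5 ->
5. deliver 4→0:  <0:lead b5 ->
6. deliver 0→3:  <3:foll b5 ->
7. deliver 3→0:  nop
8. propose(0,'r'):  nop
9. deliver 0→1:  <1:foll b5 ->
10. deliver 1→0:  nop
11. deliver 0→4:  <4:foll b5 r>
12. deliver 4→0:  nop
13. timeout(0):  <0:cand b10 ->
14. deliver 0→1:  <1:foll b5 r>
15. deliver 1→0:  nop
16. deliver 0→2:  <2:foll b5 r>
17. deliver 2→0:  nop

5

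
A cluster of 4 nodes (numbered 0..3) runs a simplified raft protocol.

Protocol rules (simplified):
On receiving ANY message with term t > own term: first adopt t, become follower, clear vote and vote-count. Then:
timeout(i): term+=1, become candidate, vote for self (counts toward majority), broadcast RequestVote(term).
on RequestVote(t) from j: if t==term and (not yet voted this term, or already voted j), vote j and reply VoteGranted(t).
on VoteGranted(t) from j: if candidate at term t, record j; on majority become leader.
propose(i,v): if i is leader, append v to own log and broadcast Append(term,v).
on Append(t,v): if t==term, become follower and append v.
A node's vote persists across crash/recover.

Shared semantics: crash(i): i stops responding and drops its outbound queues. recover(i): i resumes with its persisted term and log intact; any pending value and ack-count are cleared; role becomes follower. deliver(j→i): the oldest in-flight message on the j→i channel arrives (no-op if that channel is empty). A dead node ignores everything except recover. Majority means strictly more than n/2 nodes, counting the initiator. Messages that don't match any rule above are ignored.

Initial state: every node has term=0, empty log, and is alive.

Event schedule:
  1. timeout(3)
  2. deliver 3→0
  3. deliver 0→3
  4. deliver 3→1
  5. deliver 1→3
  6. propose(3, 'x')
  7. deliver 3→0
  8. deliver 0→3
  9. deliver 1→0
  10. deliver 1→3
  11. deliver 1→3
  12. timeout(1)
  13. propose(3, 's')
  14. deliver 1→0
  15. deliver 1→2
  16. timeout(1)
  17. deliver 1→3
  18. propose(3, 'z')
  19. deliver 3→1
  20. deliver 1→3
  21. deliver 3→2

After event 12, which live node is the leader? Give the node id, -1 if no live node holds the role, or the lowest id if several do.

after 1 — timeout(3): n3:cand/t1/[-]
after 2 — deliver 3→0: n0:foll/t1/[-]
after 3 — deliver 0→3: ·
after 4 — deliver 3→1: n1:foll/t1/[-]
after 5 — deliver 1→3: n3:lead/t1/[-]
after 6 — propose(3,'x'): n3:lead/t1/[x]
after 7 — deliver 3→0: n0:foll/t1/[x]
after 8 — deliver 0→3: ·
after 9 — deliver 1→0: ·
after 10 — deliver 1→3: ·
after 11 — deliver 1→3: ·
after 12 — timeout(1): n1:cand/t2/[-]

3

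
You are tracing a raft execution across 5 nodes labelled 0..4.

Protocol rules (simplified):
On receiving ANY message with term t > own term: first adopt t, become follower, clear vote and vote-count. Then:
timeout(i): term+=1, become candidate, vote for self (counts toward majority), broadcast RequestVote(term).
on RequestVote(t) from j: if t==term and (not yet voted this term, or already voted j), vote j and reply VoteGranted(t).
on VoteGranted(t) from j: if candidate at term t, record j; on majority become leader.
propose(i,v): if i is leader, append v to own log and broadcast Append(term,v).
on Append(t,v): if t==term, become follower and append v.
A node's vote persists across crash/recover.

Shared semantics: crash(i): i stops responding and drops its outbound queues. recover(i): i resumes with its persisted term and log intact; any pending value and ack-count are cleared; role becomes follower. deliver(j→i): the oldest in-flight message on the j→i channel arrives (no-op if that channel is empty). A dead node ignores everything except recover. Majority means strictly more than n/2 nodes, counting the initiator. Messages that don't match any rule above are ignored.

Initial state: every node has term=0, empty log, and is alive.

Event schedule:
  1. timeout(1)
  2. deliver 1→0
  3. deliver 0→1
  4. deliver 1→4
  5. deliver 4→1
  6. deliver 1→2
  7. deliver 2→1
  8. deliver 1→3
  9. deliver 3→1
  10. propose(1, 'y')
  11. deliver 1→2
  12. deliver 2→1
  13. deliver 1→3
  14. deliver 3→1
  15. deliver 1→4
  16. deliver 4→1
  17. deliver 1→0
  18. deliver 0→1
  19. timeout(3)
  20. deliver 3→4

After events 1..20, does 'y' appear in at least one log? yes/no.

yes

e1 timeout(1): 1[cand,t=1,-]
e2 deliver 1→0: 0[foll,t=1,-]
e3 deliver 0→1: ·
e4 deliver 1→4: 4[foll,t=1,-]
e5 deliver 4→1: 1[lead,t=1,-]
e6 deliver 1→2: 2[foll,t=1,-]
e7 deliver 2→1: ·
e8 deliver 1→3: 3[foll,t=1,-]
e9 deliver 3→1: ·
e10 propose(1,'y'): 1[lead,t=1,y]
e11 deliver 1→2: 2[foll,t=1,y]
e12 deliver 2→1: ·
e13 deliver 1→3: 3[foll,t=1,y]
e14 deliver 3→1: ·
e15 deliver 1→4: 4[foll,t=1,y]
e16 deliver 4→1: ·
e17 deliver 1→0: 0[foll,t=1,y]
e18 deliver 0→1: ·
e19 timeout(3): 3[cand,t=2,y]
e20 deliver 3→4: 4[foll,t=2,y]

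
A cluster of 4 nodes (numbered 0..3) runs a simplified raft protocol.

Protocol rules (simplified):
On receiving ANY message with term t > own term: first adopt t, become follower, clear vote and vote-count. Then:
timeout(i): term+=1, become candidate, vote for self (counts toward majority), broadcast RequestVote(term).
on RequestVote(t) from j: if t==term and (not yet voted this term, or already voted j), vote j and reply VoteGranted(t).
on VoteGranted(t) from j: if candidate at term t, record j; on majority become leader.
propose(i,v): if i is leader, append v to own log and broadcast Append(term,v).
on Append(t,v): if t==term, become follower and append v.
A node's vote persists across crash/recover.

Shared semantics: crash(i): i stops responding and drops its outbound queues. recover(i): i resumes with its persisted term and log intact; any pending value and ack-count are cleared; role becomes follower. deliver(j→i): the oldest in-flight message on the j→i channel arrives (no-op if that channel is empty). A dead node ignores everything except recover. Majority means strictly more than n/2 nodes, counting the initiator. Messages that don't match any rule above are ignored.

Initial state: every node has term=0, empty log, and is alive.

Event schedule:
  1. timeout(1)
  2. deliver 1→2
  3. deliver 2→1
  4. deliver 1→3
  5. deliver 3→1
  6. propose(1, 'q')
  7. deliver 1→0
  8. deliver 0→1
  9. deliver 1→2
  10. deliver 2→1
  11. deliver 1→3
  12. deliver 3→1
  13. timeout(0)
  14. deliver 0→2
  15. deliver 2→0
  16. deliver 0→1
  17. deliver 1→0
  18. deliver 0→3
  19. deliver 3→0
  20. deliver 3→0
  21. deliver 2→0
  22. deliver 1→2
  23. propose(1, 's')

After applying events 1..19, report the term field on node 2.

2

e1 timeout(1): 1[cand,t=1,-]
e2 deliver 1→2: 2[foll,t=1,-]
e3 deliver 2→1: ·
e4 deliver 1→3: 3[foll,t=1,-]
e5 deliver 3→1: 1[lead,t=1,-]
e6 propose(1,'q'): 1[lead,t=1,q]
e7 deliver 1→0: 0[foll,t=1,-]
e8 deliver 0→1: ·
e9 deliver 1→2: 2[foll,t=1,q]
e10 deliver 2→1: ·
e11 deliver 1→3: 3[foll,t=1,q]
e12 deliver 3→1: ·
e13 timeout(0): 0[cand,t=2,-]
e14 deliver 0→2: 2[foll,t=2,q]
e15 deliver 2→0: ·
e16 deliver 0→1: 1[foll,t=2,q]
e17 deliver 1→0: ·
e18 deliver 0→3: 3[foll,t=2,q]
e19 deliver 3→0: 0[lead,t=2,-]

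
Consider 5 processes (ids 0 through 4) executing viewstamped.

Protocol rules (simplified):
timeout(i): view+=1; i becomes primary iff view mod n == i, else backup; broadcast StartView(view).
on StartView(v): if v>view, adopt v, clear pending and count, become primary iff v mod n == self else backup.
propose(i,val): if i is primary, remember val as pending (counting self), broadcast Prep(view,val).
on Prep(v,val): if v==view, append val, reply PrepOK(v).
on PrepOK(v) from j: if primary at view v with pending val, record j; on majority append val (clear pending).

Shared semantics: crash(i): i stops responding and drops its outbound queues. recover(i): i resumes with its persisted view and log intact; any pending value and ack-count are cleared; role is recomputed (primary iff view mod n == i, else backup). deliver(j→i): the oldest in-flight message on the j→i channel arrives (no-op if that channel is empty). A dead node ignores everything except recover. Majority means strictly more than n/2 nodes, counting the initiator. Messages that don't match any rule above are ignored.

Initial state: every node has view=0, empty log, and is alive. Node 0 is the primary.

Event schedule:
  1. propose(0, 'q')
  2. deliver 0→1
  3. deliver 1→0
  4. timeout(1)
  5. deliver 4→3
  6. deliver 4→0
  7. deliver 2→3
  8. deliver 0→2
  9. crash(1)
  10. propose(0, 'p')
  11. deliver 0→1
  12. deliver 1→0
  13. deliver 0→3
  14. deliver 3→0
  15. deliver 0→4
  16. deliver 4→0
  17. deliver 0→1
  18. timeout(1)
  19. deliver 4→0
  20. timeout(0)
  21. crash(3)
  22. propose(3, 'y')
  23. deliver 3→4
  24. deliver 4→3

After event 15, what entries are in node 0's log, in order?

empty

after 1 — propose(0,'q'): ·
after 2 — deliver 0→1: n1:back/v0/[q]
after 3 — deliver 1→0: ·
after 4 — timeout(1): n1:prim/v1/[q]
after 5 — deliver 4→3: ·
after 6 — deliver 4→0: ·
after 7 — deliver 2→3: ·
after 8 — deliver 0→2: n2:back/v0/[q]
after 9 — crash(1): n1:✗prim/v1/[q]
after 10 — propose(0,'p'): ·
after 11 — deliver 0→1: ·
after 12 — deliver 1→0: ·
after 13 — deliver 0→3: n3:back/v0/[q]
after 14 — deliver 3→0: ·
after 15 — deliver 0→4: n4:back/v0/[q]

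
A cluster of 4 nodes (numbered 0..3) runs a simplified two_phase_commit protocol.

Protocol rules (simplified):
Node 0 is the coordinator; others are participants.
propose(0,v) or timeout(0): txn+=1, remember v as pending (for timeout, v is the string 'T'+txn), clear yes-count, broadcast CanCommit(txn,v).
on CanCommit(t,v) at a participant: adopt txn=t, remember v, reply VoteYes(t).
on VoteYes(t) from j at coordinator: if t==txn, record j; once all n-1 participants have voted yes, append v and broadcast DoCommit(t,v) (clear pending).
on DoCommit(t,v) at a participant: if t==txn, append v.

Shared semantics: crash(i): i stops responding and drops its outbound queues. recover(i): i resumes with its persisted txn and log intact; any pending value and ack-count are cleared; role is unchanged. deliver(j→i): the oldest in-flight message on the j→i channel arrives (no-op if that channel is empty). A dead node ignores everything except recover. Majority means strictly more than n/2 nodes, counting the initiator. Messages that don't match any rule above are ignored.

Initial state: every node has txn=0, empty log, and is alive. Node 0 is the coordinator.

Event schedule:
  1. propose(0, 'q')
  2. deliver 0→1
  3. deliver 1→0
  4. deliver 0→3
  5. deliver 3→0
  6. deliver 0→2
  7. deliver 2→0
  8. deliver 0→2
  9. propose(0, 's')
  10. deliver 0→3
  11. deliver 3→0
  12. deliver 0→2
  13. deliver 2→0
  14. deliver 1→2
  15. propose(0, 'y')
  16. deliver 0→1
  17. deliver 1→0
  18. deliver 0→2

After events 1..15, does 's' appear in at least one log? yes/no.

e1 propose(0,'q'): 0[coor,t=1,-]
e2 deliver 0→1: 1[part,t=1,-]
e3 deliver 1→0: ·
e4 deliver 0→3: 3[part,t=1,-]
e5 deliver 3→0: ·
e6 deliver 0→2: 2[part,t=1,-]
e7 deliver 2→0: 0[coor,t=1,q]
e8 deliver 0→2: 2[part,t=1,q]
e9 propose(0,'s'): 0[coor,t=2,q]
e10 deliver 0→3: 3[part,t=1,q]
e11 deliver 3→0: ·
e12 deliver 0→2: 2[part,t=2,q]
e13 deliver 2→0: ·
e14 deliver 1→2: ·
e15 propose(0,'y'): 0[coor,t=3,q]

no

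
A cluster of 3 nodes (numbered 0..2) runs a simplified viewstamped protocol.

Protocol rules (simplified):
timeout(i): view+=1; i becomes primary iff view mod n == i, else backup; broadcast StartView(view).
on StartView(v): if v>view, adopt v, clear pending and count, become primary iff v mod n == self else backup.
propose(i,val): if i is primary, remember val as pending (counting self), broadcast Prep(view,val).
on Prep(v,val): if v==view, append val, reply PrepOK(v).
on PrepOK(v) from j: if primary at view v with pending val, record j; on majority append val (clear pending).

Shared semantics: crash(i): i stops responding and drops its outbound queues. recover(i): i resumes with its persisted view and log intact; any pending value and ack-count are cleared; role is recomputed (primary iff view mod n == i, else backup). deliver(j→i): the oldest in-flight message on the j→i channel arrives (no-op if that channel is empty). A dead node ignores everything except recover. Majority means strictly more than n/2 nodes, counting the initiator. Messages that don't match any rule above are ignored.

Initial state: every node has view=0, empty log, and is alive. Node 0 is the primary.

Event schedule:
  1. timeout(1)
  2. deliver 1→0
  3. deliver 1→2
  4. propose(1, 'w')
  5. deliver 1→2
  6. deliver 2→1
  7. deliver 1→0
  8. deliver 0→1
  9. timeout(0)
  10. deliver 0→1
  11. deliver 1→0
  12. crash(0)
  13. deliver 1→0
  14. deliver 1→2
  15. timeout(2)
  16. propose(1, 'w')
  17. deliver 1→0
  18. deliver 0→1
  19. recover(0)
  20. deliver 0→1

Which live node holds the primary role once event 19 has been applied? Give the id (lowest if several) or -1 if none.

after 1 — timeout(1): n1:prim/v1/[-]
after 2 — deliver 1→0: n0:back/v1/[-]
after 3 — deliver 1→2: n2:back/v1/[-]
after 4 — propose(1,'w'): ·
after 5 — deliver 1→2: n2:back/v1/[w]
after 6 — deliver 2→1: n1:prim/v1/[w]
after 7 — deliver 1→0: n0:back/v1/[w]
after 8 — deliver 0→1: ·
after 9 — timeout(0): n0:back/v2/[w]
after 10 — deliver 0→1: n1:back/v2/[w]
after 11 — deliver 1→0: ·
after 12 — crash(0): n0:✗back/v2/[w]
after 13 — deliver 1→0: ·
after 14 — deliver 1→2: ·
after 15 — timeout(2): n2:prim/v2/[w]
after 16 — propose(1,'w'): ·
after 17 — deliver 1→0: ·
after 18 — deliver 0→1: ·
after 19 — recover(0): n0:back/v2/[w]

2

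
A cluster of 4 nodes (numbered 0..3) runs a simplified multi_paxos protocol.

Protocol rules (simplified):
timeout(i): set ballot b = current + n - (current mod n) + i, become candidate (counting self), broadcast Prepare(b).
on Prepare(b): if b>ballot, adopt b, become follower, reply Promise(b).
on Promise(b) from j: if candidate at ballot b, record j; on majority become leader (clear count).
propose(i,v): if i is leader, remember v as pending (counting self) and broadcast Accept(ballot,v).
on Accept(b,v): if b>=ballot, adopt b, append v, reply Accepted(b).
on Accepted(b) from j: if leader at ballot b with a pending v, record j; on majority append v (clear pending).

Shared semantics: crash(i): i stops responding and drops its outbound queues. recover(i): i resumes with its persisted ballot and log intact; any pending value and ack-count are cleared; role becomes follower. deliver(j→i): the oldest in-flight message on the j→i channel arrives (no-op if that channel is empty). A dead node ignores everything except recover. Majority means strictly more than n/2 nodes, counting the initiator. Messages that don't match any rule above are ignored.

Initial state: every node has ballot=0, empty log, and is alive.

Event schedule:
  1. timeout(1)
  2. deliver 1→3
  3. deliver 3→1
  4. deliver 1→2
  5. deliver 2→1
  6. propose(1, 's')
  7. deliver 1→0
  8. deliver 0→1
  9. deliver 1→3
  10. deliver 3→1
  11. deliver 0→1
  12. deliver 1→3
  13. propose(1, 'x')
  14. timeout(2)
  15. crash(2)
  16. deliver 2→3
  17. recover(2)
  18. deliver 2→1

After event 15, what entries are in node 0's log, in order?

empty

e1 timeout(1): 1[cand,b=5,-]
e2 deliver 1→3: 3[foll,b=5,-]
e3 deliver 3→1: ·
e4 deliver 1→2: 2[foll,b=5,-]
e5 deliver 2→1: 1[lead,b=5,-]
e6 propose(1,'s'): ·
e7 deliver 1→0: 0[foll,b=5,-]
e8 deliver 0→1: ·
e9 deliver 1→3: 3[foll,b=5,s]
e10 deliver 3→1: ·
e11 deliver 0→1: ·
e12 deliver 1→3: ·
e13 propose(1,'x'): ·
e14 timeout(2): 2[cand,b=10,-]
e15 crash(2): 2[✗cand,b=10,-]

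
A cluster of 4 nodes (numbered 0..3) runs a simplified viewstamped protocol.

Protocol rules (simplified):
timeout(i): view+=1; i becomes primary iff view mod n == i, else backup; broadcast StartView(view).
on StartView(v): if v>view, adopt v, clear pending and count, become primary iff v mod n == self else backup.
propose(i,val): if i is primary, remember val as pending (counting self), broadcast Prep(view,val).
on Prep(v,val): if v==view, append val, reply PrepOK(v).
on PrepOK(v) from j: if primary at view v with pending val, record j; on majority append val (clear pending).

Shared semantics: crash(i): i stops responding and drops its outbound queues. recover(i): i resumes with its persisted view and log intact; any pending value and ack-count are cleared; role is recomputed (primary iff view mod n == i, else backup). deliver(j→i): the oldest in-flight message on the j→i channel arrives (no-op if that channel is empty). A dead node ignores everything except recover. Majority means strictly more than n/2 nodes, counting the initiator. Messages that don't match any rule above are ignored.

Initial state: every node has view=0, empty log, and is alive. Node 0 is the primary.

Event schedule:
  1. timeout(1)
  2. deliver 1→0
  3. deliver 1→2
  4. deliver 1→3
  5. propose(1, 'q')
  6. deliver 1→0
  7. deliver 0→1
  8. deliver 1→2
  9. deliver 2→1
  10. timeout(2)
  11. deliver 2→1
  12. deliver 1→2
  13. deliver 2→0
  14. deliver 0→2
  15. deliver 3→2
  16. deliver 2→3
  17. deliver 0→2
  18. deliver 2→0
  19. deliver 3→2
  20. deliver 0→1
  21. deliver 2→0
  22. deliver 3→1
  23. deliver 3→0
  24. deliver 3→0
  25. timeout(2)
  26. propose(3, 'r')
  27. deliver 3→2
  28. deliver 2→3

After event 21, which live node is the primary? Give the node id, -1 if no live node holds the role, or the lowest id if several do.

1. timeout(1):  <1:prim v1 ->
2. deliver 1→0:  <0:back v1 ->
3. deliver 1→2:  <2:back v1 ->
4. deliver 1→3:  <3:back v1 ->
5. propose(1,'q'):  nop
6. deliver 1→0:  <0:back v1 q>
7. deliver 0→1:  nop
8. deliver 1→2:  <2:back v1 q>
9. deliver 2→1:  <1:prim v1 q>
10. timeout(2):  <2:prim v2 q>
11. deliver 2→1:  <1:back v2 q>
12. deliver 1→2:  nop
13. deliver 2→0:  <0:back v2 q>
14. deliver 0→2:  nop
15. deliver 3→2:  nop
16. deliver 2→3:  <3:back v2 ->
17. deliver 0→2:  nop
18. deliver 2→0:  nop
19. deliver 3→2:  nop
20. deliver 0→1:  nop
21. deliver 2→0:  nop

2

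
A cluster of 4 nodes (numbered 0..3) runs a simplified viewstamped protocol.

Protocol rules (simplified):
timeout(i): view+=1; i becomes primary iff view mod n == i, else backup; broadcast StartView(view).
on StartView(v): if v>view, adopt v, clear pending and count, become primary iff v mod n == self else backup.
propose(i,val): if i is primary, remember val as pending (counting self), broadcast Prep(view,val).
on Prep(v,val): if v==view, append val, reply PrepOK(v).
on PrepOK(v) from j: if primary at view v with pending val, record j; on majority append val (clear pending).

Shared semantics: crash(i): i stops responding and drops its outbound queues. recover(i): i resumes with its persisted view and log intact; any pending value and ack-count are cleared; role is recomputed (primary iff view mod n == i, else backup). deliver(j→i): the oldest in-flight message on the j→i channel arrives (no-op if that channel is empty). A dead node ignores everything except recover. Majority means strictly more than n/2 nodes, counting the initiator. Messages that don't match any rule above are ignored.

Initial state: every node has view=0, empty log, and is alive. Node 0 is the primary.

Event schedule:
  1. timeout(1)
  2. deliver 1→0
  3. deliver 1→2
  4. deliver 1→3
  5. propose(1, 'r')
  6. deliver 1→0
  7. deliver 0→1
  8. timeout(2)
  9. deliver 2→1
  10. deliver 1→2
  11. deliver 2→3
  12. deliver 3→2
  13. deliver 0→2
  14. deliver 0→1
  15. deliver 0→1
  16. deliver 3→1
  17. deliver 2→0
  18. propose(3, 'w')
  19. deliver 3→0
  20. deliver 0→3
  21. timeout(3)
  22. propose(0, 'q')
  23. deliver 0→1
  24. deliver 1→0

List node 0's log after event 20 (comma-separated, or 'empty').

e1 timeout(1): 1[prim,v=1,-]
e2 deliver 1→0: 0[back,v=1,-]
e3 deliver 1→2: 2[back,v=1,-]
e4 deliver 1→3: 3[back,v=1,-]
e5 propose(1,'r'): ·
e6 deliver 1→0: 0[back,v=1,r]
e7 deliver 0→1: ·
e8 timeout(2): 2[prim,v=2,-]
e9 deliver 2→1: 1[back,v=2,-]
e10 deliver 1→2: ·
e11 deliver 2→3: 3[back,v=2,-]
e12 deliver 3→2: ·
e13 deliver 0→2: ·
e14 deliver 0→1: ·
e15 deliver 0→1: ·
e16 deliver 3→1: ·
e17 deliver 2→0: 0[back,v=2,r]
e18 propose(3,'w'): ·
e19 deliver 3→0: ·
e20 deliver 0→3: ·

r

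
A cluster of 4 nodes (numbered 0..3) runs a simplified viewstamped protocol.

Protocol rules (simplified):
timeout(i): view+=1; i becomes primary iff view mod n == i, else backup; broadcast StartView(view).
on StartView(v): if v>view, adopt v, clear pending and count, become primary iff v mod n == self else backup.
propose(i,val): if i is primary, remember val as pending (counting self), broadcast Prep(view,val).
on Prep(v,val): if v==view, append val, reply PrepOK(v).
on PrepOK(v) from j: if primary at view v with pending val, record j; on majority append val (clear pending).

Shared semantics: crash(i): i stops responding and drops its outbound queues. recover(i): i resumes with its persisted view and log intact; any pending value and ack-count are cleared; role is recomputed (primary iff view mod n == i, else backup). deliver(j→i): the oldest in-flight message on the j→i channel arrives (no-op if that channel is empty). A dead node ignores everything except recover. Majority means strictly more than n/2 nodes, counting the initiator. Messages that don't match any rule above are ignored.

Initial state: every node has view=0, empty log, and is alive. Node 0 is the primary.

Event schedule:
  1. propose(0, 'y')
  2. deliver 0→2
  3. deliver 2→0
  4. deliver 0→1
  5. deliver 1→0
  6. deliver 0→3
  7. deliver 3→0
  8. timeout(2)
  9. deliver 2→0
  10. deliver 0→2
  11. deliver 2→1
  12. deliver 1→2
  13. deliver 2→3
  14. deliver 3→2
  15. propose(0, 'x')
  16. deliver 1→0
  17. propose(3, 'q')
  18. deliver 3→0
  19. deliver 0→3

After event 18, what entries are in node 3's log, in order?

[1] propose(0,'y') → ∅
[2] deliver 0→2 → N2(back v0 [y])
[3] deliver 2→0 → ∅
[4] deliver 0→1 → N1(back v0 [y])
[5] deliver 1→0 → N0(prim v0 [y])
[6] deliver 0→3 → N3(back v0 [y])
[7] deliver 3→0 → ∅
[8] timeout(2) → N2(back v1 [y])
[9] deliver 2→0 → N0(back v1 [y])
[10] deliver 0→2 → ∅
[11] deliver 2→1 → N1(prim v1 [y])
[12] deliver 1→2 → ∅
[13] deliver 2→3 → N3(back v1 [y])
[14] deliver 3→2 → ∅
[15] propose(0,'x') → ∅
[16] deliver 1→0 → ∅
[17] propose(3,'q') → ∅
[18] deliver 3→0 → ∅

y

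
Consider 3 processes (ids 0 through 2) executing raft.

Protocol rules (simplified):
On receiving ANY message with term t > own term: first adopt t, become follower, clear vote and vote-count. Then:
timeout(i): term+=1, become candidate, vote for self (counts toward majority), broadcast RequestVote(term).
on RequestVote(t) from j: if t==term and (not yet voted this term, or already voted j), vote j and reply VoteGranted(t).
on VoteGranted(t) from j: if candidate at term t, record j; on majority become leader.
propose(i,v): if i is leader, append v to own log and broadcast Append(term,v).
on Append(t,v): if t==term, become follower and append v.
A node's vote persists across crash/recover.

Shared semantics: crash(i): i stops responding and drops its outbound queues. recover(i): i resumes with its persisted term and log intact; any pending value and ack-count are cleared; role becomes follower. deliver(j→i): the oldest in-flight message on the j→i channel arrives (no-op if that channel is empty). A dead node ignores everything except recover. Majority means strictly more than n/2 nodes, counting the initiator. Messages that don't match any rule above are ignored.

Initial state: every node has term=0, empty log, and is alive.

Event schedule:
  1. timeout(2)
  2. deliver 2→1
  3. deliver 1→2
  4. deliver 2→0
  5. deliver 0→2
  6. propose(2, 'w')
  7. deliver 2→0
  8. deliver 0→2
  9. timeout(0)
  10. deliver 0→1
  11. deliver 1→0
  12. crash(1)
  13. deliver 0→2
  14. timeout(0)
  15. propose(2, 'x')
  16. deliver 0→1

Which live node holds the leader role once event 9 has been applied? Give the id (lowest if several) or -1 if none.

2

1. timeout(2):  <2:cand t1 ->
2. deliver 2→1:  <1:foll t1 ->
3. deliver 1→2:  <2:lead t1 ->
4. deliver 2→0:  <0:foll t1 ->
5. deliver 0→2:  nop
6. propose(2,'w'):  <2:lead t1 w>
7. deliver 2→0:  <0:foll t1 w>
8. deliver 0→2:  nop
9. timeout(0):  <0:cand t2 w>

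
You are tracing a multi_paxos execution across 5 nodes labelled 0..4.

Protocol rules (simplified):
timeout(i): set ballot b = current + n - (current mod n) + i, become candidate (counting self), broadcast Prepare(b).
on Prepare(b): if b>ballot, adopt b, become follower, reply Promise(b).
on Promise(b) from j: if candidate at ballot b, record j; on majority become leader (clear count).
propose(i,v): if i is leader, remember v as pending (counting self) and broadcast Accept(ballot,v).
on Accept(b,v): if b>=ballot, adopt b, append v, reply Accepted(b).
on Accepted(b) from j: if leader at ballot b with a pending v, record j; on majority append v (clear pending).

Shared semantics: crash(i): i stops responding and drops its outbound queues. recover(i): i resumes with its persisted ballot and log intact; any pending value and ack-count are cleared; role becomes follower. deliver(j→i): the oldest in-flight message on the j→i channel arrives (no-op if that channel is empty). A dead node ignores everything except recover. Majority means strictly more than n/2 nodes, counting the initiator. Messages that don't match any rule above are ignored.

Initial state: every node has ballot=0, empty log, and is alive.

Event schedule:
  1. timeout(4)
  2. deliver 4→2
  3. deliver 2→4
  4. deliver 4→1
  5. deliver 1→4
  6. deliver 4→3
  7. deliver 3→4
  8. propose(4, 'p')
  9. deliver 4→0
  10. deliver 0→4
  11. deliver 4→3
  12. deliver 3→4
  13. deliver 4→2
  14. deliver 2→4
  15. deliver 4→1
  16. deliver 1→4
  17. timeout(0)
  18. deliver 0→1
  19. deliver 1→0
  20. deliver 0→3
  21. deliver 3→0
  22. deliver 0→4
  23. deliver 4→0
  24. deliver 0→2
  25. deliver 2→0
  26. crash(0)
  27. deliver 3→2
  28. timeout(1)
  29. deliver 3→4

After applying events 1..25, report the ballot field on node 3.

10

after 1 — timeout(4): n4:cand/b9/[-]
after 2 — deliver 4→2: n2:foll/b9/[-]
after 3 — deliver 2→4: ·
after 4 — deliver 4→1: n1:foll/b9/[-]
after 5 — deliver 1→4: n4:lead/b9/[-]
after 6 — deliver 4→3: n3:foll/b9/[-]
after 7 — deliver 3→4: ·
after 8 — propose(4,'p'): ·
after 9 — deliver 4→0: n0:foll/b9/[-]
after 10 — deliver 0→4: ·
after 11 — deliver 4→3: n3:foll/b9/[p]
after 12 — deliver 3→4: ·
after 13 — deliver 4→2: n2:foll/b9/[p]
after 14 — deliver 2→4: n4:lead/b9/[p]
after 15 — deliver 4→1: n1:foll/b9/[p]
after 16 — deliver 1→4: ·
after 17 — timeout(0): n0:cand/b10/[-]
after 18 — deliver 0→1: n1:foll/b10/[p]
after 19 — deliver 1→0: ·
after 20 — deliver 0→3: n3:foll/b10/[p]
after 21 — deliver 3→0: n0:lead/b10/[-]
after 22 — deliver 0→4: n4:foll/b10/[p]
after 23 — deliver 4→0: ·
after 24 — deliver 0→2: n2:foll/b10/[p]
after 25 — deliver 2→0: ·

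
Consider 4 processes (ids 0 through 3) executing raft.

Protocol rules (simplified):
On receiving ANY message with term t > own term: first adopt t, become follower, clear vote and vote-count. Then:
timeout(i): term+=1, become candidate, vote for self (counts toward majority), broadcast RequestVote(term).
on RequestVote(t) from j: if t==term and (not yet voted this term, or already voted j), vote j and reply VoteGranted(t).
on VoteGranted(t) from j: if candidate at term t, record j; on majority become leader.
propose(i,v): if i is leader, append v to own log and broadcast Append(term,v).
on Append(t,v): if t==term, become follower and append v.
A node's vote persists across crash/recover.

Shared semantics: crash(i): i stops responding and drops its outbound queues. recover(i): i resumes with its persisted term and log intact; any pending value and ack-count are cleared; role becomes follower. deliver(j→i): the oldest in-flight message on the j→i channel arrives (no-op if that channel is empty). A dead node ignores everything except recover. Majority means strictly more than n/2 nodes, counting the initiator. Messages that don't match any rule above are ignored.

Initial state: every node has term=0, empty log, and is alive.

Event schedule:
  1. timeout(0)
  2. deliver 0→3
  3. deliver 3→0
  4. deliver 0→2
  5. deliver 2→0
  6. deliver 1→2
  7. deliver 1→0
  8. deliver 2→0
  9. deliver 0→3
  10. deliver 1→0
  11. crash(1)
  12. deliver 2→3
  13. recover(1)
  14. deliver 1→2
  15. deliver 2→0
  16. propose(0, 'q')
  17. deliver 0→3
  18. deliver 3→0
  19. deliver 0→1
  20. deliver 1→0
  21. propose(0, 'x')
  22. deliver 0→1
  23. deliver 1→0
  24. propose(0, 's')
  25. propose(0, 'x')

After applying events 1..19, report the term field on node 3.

1. timeout(0):  <0:cand t1 ->
2. deliver 0→3:  <3:foll t1 ->
3. deliver 3→0:  nop
4. deliver 0→2:  <2:foll t1 ->
5. deliver 2→0:  <0:lead t1 ->
6. deliver 1→2:  nop
7. deliver 1→0:  nop
8. deliver 2→0:  nop
9. deliver 0→3:  nop
10. deliver 1→0:  nop
11. crash(1):  <1:✗foll t0 ->
12. deliver 2→3:  nop
13. recover(1):  <1:foll t0 ->
14. deliver 1→2:  nop
15. deliver 2→0:  nop
16. propose(0,'q'):  <0:lead t1 q>
17. deliver 0→3:  <3:foll t1 q>
18. deliver 3→0:  nop
19. deliver 0→1:  <1:foll t1 ->

1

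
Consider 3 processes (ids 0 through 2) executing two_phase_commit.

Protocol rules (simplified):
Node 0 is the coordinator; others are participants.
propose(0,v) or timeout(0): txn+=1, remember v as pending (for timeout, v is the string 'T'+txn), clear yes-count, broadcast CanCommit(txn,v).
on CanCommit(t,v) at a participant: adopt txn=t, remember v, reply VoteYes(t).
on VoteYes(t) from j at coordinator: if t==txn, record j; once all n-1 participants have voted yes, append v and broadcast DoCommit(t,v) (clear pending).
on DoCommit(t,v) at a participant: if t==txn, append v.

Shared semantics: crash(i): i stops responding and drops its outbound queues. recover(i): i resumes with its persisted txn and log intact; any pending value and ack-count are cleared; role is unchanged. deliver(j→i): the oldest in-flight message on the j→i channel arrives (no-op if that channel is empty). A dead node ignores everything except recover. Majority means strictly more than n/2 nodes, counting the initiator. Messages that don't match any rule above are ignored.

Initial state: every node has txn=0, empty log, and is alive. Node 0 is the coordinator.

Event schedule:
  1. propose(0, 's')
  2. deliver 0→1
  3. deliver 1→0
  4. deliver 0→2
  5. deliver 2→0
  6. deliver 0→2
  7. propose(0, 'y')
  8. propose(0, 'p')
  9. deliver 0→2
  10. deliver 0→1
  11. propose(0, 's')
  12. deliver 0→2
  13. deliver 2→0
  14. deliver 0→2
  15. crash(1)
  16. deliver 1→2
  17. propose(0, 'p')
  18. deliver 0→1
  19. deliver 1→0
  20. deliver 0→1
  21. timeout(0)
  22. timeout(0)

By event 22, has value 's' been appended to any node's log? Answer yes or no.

yes

e1 propose(0,'s'): 0[coor,t=1,-]
e2 deliver 0→1: 1[part,t=1,-]
e3 deliver 1→0: ·
e4 deliver 0→2: 2[part,t=1,-]
e5 deliver 2→0: 0[coor,t=1,s]
e6 deliver 0→2: 2[part,t=1,s]
e7 propose(0,'y'): 0[coor,t=2,s]
e8 propose(0,'p'): 0[coor,t=3,s]
e9 deliver 0→2: 2[part,t=2,s]
e10 deliver 0→1: 1[part,t=1,s]
e11 propose(0,'s'): 0[coor,t=4,s]
e12 deliver 0→2: 2[part,t=3,s]
e13 deliver 2→0: ·
e14 deliver 0→2: 2[part,t=4,s]
e15 crash(1): 1[✗part,t=1,s]
e16 deliver 1→2: ·
e17 propose(0,'p'): 0[coor,t=5,s]
e18 deliver 0→1: ·
e19 deliver 1→0: ·
e20 deliver 0→1: ·
e21 timeout(0): 0[coor,t=6,s]
e22 timeout(0): 0[coor,t=7,s]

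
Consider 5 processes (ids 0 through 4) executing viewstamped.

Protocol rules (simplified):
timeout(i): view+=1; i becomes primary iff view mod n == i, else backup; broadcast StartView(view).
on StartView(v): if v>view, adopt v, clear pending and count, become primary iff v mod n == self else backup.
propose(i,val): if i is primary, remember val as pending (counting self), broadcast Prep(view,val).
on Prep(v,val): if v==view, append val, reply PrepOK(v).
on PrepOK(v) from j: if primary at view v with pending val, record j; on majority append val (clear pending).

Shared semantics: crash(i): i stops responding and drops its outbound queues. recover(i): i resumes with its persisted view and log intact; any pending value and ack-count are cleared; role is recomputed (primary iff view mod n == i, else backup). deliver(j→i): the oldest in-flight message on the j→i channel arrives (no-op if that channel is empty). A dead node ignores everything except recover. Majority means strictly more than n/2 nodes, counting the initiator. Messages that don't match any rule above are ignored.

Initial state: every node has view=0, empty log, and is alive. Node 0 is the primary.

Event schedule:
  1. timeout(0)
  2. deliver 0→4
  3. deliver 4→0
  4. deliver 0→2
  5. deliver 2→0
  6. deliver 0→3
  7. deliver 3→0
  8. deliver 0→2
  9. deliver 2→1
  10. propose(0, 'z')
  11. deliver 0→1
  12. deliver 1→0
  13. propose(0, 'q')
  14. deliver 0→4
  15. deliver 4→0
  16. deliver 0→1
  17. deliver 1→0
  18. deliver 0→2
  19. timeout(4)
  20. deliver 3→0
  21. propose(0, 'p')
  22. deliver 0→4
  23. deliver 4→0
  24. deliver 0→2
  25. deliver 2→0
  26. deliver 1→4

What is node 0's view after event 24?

2

after 1 — timeout(0): n0:back/v1/[-]
after 2 — deliver 0→4: n4:back/v1/[-]
after 3 — deliver 4→0: ·
after 4 — deliver 0→2: n2:back/v1/[-]
after 5 — deliver 2→0: ·
after 6 — deliver 0→3: n3:back/v1/[-]
after 7 — deliver 3→0: ·
after 8 — deliver 0→2: ·
after 9 — deliver 2→1: ·
after 10 — propose(0,'z'): ·
after 11 — deliver 0→1: n1:prim/v1/[-]
after 12 — deliver 1→0: ·
after 13 — propose(0,'q'): ·
after 14 — deliver 0→4: ·
after 15 — deliver 4→0: ·
after 16 — deliver 0→1: ·
after 17 — deliver 1→0: ·
after 18 — deliver 0→2: ·
after 19 — timeout(4): n4:back/v2/[-]
after 20 — deliver 3→0: ·
after 21 — propose(0,'p'): ·
after 22 — deliver 0→4: ·
after 23 — deliver 4→0: n0:back/v2/[-]
after 24 — deliver 0→2: ·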